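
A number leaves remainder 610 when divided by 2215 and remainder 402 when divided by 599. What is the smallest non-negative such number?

Write x = 610 + 2215·k. Then 2215·k ≡ 402 − 610 ≡ 391 (mod 599).
Need 2215⁻¹ mod 599. Extended Euclid on (599, 418):
599 = 1*418 + 181
418 = 2*181 + 56
181 = 3*56 + 13
56 = 4*13 + 4
13 = 3*4 + 1
4 = 4*1 + 0
Back-substitute:
1 = 13 − 3·4
1 = −3·56 + 13·13
1 = 13·181 − 42·56
1 = −42·418 + 97·181
1 = 97·599 − 139·418
2215⁻¹ ≡ 460 (mod 599), so k ≡ 460·391 ≡ 160 (mod 599).
x = 610 + 2215·160 = 355010.

355010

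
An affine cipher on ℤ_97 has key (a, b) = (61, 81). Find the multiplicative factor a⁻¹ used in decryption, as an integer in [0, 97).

35

Run Euclid on (97, 61):
97 = 1×61 + 36
61 = 1×36 + 25
36 = 1×25 + 11
25 = 2×11 + 3
11 = 3×3 + 2
3 = 1×2 + 1
2 = 2×1 + 0
The gcd is 1. Working backward:
1 = 3 − 2
1 = −11 + 4·3
1 = 4·25 − 9·11
1 = −9·36 + 13·25
1 = 13·61 − 22·36
1 = −22·97 + 35·61
So 61·35 ≡ 1 (mod 97).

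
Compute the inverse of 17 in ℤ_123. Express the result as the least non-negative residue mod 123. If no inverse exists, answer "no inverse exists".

29

gcd(123, 17) by repeated division:
123 = 7×17 + 4
17 = 4×4 + 1
4 = 4×1 + 0
The gcd is 1. Working backward:
1 = 17 − 4·4
1 = −4·123 + 29·17
So 17·29 ≡ 1 (mod 123).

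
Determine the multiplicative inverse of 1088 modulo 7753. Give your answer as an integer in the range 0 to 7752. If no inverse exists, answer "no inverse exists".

Run Euclid on (7753, 1088):
7753 = 7×1088 + 137
1088 = 7×137 + 129
137 = 1×129 + 8
129 = 16×8 + 1
8 = 8×1 + 0
Since gcd(1088, 7753) = 1, back-substitute to write 1 as a combination:
1 = 129 − 16·8
1 = −16·137 + 17·129
1 = 17·1088 − 135·137
1 = −135·7753 + 962·1088
So 1088·962 ≡ 1 (mod 7753).

962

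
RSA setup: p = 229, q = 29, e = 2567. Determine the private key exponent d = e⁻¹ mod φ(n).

3335

φ(n) = (p−1)(q−1) = 228·28 = 6384.
Need d with 2567·d ≡ 1 (mod 6384). Apply the extended Euclidean algorithm:
6384 = 2·2567 + 1250
2567 = 2·1250 + 67
1250 = 18·67 + 44
67 = 1·44 + 23
44 = 1·23 + 21
23 = 1·21 + 2
21 = 10·2 + 1
2 = 2·1 + 0
Back-substitute:
1 = 21 − 10·2
1 = −10·23 + 11·21
1 = 11·44 − 21·23
1 = −21·67 + 32·44
1 = 32·1250 − 597·67
1 = −597·2567 + 1226·1250
1 = 1226·6384 − 3049·2567
So 2567·(-3049) ≡ 1 (mod 6384), hence d ≡ -3049 ≡ 3335 (mod 6384).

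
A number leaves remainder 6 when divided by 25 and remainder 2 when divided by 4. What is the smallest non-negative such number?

6

Write x = 6 + 25·k. Then 25·k ≡ 2 − 6 ≡ 0 (mod 4).
Need 25⁻¹ mod 4. Extended Euclid on (4, 1):
4 = 4×1 + 0
25⁻¹ ≡ 1 (mod 4), so k ≡ 1·0 ≡ 0 (mod 4).
x = 6 + 25·0 = 6.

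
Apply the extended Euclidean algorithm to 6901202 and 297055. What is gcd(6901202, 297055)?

11

Apply Euclid's algorithm to 6901202 and 297055:
6901202 = 23*297055 + 68937
297055 = 4*68937 + 21307
68937 = 3*21307 + 5016
21307 = 4*5016 + 1243
5016 = 4*1243 + 44
1243 = 28*44 + 11
44 = 4*11 + 0
gcd(6901202, 297055) = 11.
Express as a combination:
11 = 1243 − 28·44
11 = −28·5016 + 113·1243
11 = 113·21307 − 480·5016
11 = −480·68937 + 1553·21307
11 = 1553·297055 − 6692·68937
11 = −6692·6901202 + 155469·297055
So 11 = (-6692)·6901202 + (155469)·297055.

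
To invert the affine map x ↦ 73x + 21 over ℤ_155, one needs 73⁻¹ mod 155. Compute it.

17

Apply the Euclidean algorithm to 155 and 73:
155 = 2·73 + 9
73 = 8·9 + 1
9 = 9·1 + 0
The gcd is 1. Working backward:
1 = 73 − 8·9
1 = −8·155 + 17·73
So 73·17 ≡ 1 (mod 155).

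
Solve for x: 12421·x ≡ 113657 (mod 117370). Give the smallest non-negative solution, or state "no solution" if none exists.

First find gcd(12421, 117370):
117370 = 9*12421 + 5581
12421 = 2*5581 + 1259
5581 = 4*1259 + 545
1259 = 2*545 + 169
545 = 3*169 + 38
169 = 4*38 + 17
38 = 2*17 + 4
17 = 4*4 + 1
4 = 4*1 + 0
gcd = 1, so a unique solution mod 117370 exists.
Back-substitute for the Bézout coefficients:
1 = 17 − 4·4
1 = −4·38 + 9·17
1 = 9·169 − 40·38
1 = −40·545 + 129·169
1 = 129·1259 − 298·545
1 = −298·5581 + 1321·1259
1 = 1321·12421 − 2940·5581
1 = −2940·117370 + 27781·12421
So 12421·(27781) ≡ 1 (mod 117370), giving 12421⁻¹ ≡ 27781.
x ≡ 12421⁻¹·113657 ≡ 27781·113657 ≡ 17377 (mod 117370).

17377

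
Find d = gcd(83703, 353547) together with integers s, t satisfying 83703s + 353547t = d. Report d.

Euclidean algorithm:
353547 = 4*83703 + 18735
83703 = 4*18735 + 8763
18735 = 2*8763 + 1209
8763 = 7*1209 + 300
1209 = 4*300 + 9
300 = 33*9 + 3
9 = 3*3 + 0
gcd(83703, 353547) = 3.
Working backward:
3 = 300 − 33·9
3 = −33·1209 + 133·300
3 = 133·8763 − 964·1209
3 = −964·18735 + 2061·8763
3 = 2061·83703 − 9208·18735
3 = −9208·353547 + 38893·83703
So 3 = (-9208)·353547 + (38893)·83703.

3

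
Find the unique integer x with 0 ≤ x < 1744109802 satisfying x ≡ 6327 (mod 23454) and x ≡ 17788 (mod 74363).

Write x = 6327 + 23454·k. Then 23454·k ≡ 17788 − 6327 ≡ 11461 (mod 74363).
Need 23454⁻¹ mod 74363. Extended Euclid on (74363, 23454):
74363 = 3*23454 + 4001
23454 = 5*4001 + 3449
4001 = 1*3449 + 552
3449 = 6*552 + 137
552 = 4*137 + 4
137 = 34*4 + 1
4 = 4*1 + 0
Back-substitute:
1 = 137 − 34·4
1 = −34·552 + 137·137
1 = 137·3449 − 856·552
1 = −856·4001 + 993·3449
1 = 993·23454 − 5821·4001
1 = −5821·74363 + 18456·23454
23454⁻¹ ≡ 18456 (mod 74363), so k ≡ 18456·11461 ≡ 35844 (mod 74363).
x = 6327 + 23454·35844 = 840691503.

840691503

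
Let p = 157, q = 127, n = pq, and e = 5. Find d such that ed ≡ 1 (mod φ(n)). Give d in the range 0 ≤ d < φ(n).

15725

φ(n) = (p−1)(q−1) = 156·126 = 19656.
Need d with 5·d ≡ 1 (mod 19656). Apply the extended Euclidean algorithm:
19656 = 3931×5 + 1
5 = 5×1 + 0
Back-substitute:
1 = 19656 − 3931·5
So 5·(-3931) ≡ 1 (mod 19656), hence d ≡ -3931 ≡ 15725 (mod 19656).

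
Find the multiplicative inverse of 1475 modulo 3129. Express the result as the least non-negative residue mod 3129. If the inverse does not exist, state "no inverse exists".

Run Euclid on (3129, 1475):
3129 = 2*1475 + 179
1475 = 8*179 + 43
179 = 4*43 + 7
43 = 6*7 + 1
7 = 7*1 + 0
Since gcd(1475, 3129) = 1, back-substitute to write 1 as a combination:
1 = 43 − 6·7
1 = −6·179 + 25·43
1 = 25·1475 − 206·179
1 = −206·3129 + 437·1475
So 1475·437 ≡ 1 (mod 3129).

437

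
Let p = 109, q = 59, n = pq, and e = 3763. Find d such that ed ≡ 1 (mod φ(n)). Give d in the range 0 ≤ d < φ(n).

2179

φ(n) = (p−1)(q−1) = 108·58 = 6264.
Need d with 3763·d ≡ 1 (mod 6264). Apply the extended Euclidean algorithm:
6264 = 1·3763 + 2501
3763 = 1·2501 + 1262
2501 = 1·1262 + 1239
1262 = 1·1239 + 23
1239 = 53·23 + 20
23 = 1·20 + 3
20 = 6·3 + 2
3 = 1·2 + 1
2 = 2·1 + 0
Back-substitute:
1 = 3 − 2
1 = −20 + 7·3
1 = 7·23 − 8·20
1 = −8·1239 + 431·23
1 = 431·1262 − 439·1239
1 = −439·2501 + 870·1262
1 = 870·3763 − 1309·2501
1 = −1309·6264 + 2179·3763
So 3763·2179 ≡ 1 (mod 6264), hence d = 2179.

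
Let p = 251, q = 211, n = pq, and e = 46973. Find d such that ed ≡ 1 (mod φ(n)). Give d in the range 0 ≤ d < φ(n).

4037

φ(n) = (p−1)(q−1) = 250·210 = 52500.
Need d with 46973·d ≡ 1 (mod 52500). Apply the extended Euclidean algorithm:
52500 = 1·46973 + 5527
46973 = 8·5527 + 2757
5527 = 2·2757 + 13
2757 = 212·13 + 1
13 = 13·1 + 0
Back-substitute:
1 = 2757 − 212·13
1 = −212·5527 + 425·2757
1 = 425·46973 − 3612·5527
1 = −3612·52500 + 4037·46973
So 46973·4037 ≡ 1 (mod 52500), hence d = 4037.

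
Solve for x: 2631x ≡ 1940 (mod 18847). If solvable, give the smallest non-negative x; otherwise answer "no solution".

First find gcd(2631, 18847):
18847 = 7*2631 + 430
2631 = 6*430 + 51
430 = 8*51 + 22
51 = 2*22 + 7
22 = 3*7 + 1
7 = 7*1 + 0
gcd = 1, so a unique solution mod 18847 exists.
Back-substitute for the Bézout coefficients:
1 = 22 − 3·7
1 = −3·51 + 7·22
1 = 7·430 − 59·51
1 = −59·2631 + 361·430
1 = 361·18847 − 2586·2631
So 2631·(-2586) ≡ 1 (mod 18847), giving 2631⁻¹ ≡ 16261.
x ≡ 2631⁻¹·1940 ≡ 16261·1940 ≡ 15309 (mod 18847).

15309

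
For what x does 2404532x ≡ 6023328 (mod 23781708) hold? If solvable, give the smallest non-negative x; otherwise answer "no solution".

First find gcd(2404532, 23781708):
23781708 = 9*2404532 + 2140920
2404532 = 1*2140920 + 263612
2140920 = 8*263612 + 32024
263612 = 8*32024 + 7420
32024 = 4*7420 + 2344
7420 = 3*2344 + 388
2344 = 6*388 + 16
388 = 24*16 + 4
16 = 4*4 + 0
gcd = 4 and 4 | 6023328, so solutions exist. Divide through by 4: 601133x ≡ 1505832 (mod 5945427).
Now find 601133⁻¹ mod 5945427:
5945427 = 9·601133 + 535230
601133 = 1·535230 + 65903
535230 = 8·65903 + 8006
65903 = 8·8006 + 1855
8006 = 4·1855 + 586
1855 = 3·586 + 97
586 = 6·97 + 4
97 = 24·4 + 1
4 = 4·1 + 0
Back-substitute:
1 = 97 − 24·4
1 = −24·586 + 145·97
1 = 145·1855 − 459·586
1 = −459·8006 + 1981·1855
1 = 1981·65903 − 16307·8006
1 = −16307·535230 + 132437·65903
1 = 132437·601133 − 148744·535230
1 = −148744·5945427 + 1471133·601133
So 601133⁻¹ ≡ 1471133 (mod 5945427).
Then x ≡ 1471133·1505832 ≡ 1156602 (mod 5945427); the smallest non-negative solution is x = 1156602.

1156602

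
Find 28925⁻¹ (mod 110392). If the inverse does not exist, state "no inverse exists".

Extended Euclidean algorithm:
110392 = 3·28925 + 23617
28925 = 1·23617 + 5308
23617 = 4·5308 + 2385
5308 = 2·2385 + 538
2385 = 4·538 + 233
538 = 2·233 + 72
233 = 3·72 + 17
72 = 4·17 + 4
17 = 4·4 + 1
4 = 4·1 + 0
The gcd is 1. Working backward:
1 = 17 − 4·4
1 = −4·72 + 17·17
1 = 17·233 − 55·72
1 = −55·538 + 127·233
1 = 127·2385 − 563·538
1 = −563·5308 + 1253·2385
1 = 1253·23617 − 5575·5308
1 = −5575·28925 + 6828·23617
1 = 6828·110392 − 26059·28925
Thus 28925·(-26059) ≡ 1 (mod 110392); reducing, -26059 mod 110392 = 84333.

84333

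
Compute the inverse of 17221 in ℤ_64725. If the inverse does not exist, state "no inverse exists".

7081

Apply the Euclidean algorithm to 64725 and 17221:
64725 = 3×17221 + 13062
17221 = 1×13062 + 4159
13062 = 3×4159 + 585
4159 = 7×585 + 64
585 = 9×64 + 9
64 = 7×9 + 1
9 = 9×1 + 0
Since gcd(17221, 64725) = 1, back-substitute to write 1 as a combination:
1 = 64 − 7·9
1 = −7·585 + 64·64
1 = 64·4159 − 455·585
1 = −455·13062 + 1429·4159
1 = 1429·17221 − 1884·13062
1 = −1884·64725 + 7081·17221
So 17221·7081 ≡ 1 (mod 64725).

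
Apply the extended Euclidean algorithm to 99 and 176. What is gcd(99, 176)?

11

Euclidean algorithm:
176 = 1×99 + 77
99 = 1×77 + 22
77 = 3×22 + 11
22 = 2×11 + 0
gcd(99, 176) = 11.
Working backward:
11 = 77 − 3·22
11 = −3·99 + 4·77
11 = 4·176 − 7·99
So 11 = (4)·176 + (-7)·99.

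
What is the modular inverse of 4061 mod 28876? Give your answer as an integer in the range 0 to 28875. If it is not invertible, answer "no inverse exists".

Run Euclid on (28876, 4061):
28876 = 7·4061 + 449
4061 = 9·449 + 20
449 = 22·20 + 9
20 = 2·9 + 2
9 = 4·2 + 1
2 = 2·1 + 0
Since gcd(4061, 28876) = 1, back-substitute to write 1 as a combination:
1 = 9 − 4·2
1 = −4·20 + 9·9
1 = 9·449 − 202·20
1 = −202·4061 + 1827·449
1 = 1827·28876 − 12991·4061
So 4061·(-12991) ≡ 1 (mod 28876), and -12991 ≡ 15885 (mod 28876).

15885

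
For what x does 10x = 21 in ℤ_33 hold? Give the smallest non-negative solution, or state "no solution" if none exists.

First find gcd(10, 33):
33 = 3*10 + 3
10 = 3*3 + 1
3 = 3*1 + 0
gcd = 1, so a unique solution mod 33 exists.
Back-substitute for the Bézout coefficients:
1 = 10 − 3·3
1 = −3·33 + 10·10
So 10·(10) ≡ 1 (mod 33), giving 10⁻¹ ≡ 10.
x ≡ 10⁻¹·21 ≡ 10·21 ≡ 12 (mod 33).

12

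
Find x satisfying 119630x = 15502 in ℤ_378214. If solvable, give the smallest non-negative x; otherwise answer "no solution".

First find gcd(119630, 378214):
378214 = 3×119630 + 19324
119630 = 6×19324 + 3686
19324 = 5×3686 + 894
3686 = 4×894 + 110
894 = 8×110 + 14
110 = 7×14 + 12
14 = 1×12 + 2
12 = 6×2 + 0
gcd = 2 and 2 | 15502, so solutions exist. Divide through by 2: 59815x ≡ 7751 (mod 189107).
Now find 59815⁻¹ mod 189107:
189107 = 3·59815 + 9662
59815 = 6·9662 + 1843
9662 = 5·1843 + 447
1843 = 4·447 + 55
447 = 8·55 + 7
55 = 7·7 + 6
7 = 1·6 + 1
6 = 6·1 + 0
Back-substitute:
1 = 7 − 6
1 = −55 + 8·7
1 = 8·447 − 65·55
1 = −65·1843 + 268·447
1 = 268·9662 − 1405·1843
1 = −1405·59815 + 8698·9662
1 = 8698·189107 − 27499·59815
So 59815·(-27499) ≡ 1 (mod 189107), i.e. 59815⁻¹ ≡ 161608.
Then x ≡ 161608·7751 ≡ 167947 (mod 189107); the smallest non-negative solution is x = 167947.

167947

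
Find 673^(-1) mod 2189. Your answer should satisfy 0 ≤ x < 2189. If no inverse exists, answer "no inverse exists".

1249

Extended Euclidean algorithm:
2189 = 3·673 + 170
673 = 3·170 + 163
170 = 1·163 + 7
163 = 23·7 + 2
7 = 3·2 + 1
2 = 2·1 + 0
gcd = 1, so the inverse exists. Back-substitute:
1 = 7 − 3·2
1 = −3·163 + 70·7
1 = 70·170 − 73·163
1 = −73·673 + 289·170
1 = 289·2189 − 940·673
So 673·(-940) ≡ 1 (mod 2189), and -940 ≡ 1249 (mod 2189).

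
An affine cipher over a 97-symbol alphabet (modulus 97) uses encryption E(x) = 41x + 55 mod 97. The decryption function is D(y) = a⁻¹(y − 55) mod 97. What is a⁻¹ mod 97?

71

Run Euclid on (97, 41):
97 = 2×41 + 15
41 = 2×15 + 11
15 = 1×11 + 4
11 = 2×4 + 3
4 = 1×3 + 1
3 = 3×1 + 0
The gcd is 1. Working backward:
1 = 4 − 3
1 = −11 + 3·4
1 = 3·15 − 4·11
1 = −4·41 + 11·15
1 = 11·97 − 26·41
Thus 41·(-26) ≡ 1 (mod 97); reducing, -26 mod 97 = 71.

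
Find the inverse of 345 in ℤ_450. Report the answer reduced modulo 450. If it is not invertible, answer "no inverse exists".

Compute gcd(345, 450):
450 = 1*345 + 105
345 = 3*105 + 30
105 = 3*30 + 15
30 = 2*15 + 0
gcd(345, 450) = 15 ≠ 1, so 345 has no multiplicative inverse modulo 450.

no inverse exists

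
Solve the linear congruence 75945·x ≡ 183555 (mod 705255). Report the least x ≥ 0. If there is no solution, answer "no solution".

First find gcd(75945, 705255):
705255 = 9*75945 + 21750
75945 = 3*21750 + 10695
21750 = 2*10695 + 360
10695 = 29*360 + 255
360 = 1*255 + 105
255 = 2*105 + 45
105 = 2*45 + 15
45 = 3*15 + 0
gcd = 15 and 15 | 183555, so solutions exist. Divide through by 15: 5063x ≡ 12237 (mod 47017).
Now find 5063⁻¹ mod 47017:
47017 = 9*5063 + 1450
5063 = 3*1450 + 713
1450 = 2*713 + 24
713 = 29*24 + 17
24 = 1*17 + 7
17 = 2*7 + 3
7 = 2*3 + 1
3 = 3*1 + 0
Back-substitute:
1 = 7 − 2·3
1 = −2·17 + 5·7
1 = 5·24 − 7·17
1 = −7·713 + 208·24
1 = 208·1450 − 423·713
1 = −423·5063 + 1477·1450
1 = 1477·47017 − 13716·5063
So 5063·(-13716) ≡ 1 (mod 47017), i.e. 5063⁻¹ ≡ 33301.
Then x ≡ 33301·12237 ≡ 7998 (mod 47017); the smallest non-negative solution is x = 7998.

7998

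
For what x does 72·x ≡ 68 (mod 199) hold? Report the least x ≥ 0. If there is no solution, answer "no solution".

12

First find gcd(72, 199):
199 = 2×72 + 55
72 = 1×55 + 17
55 = 3×17 + 4
17 = 4×4 + 1
4 = 4×1 + 0
gcd = 1, so a unique solution mod 199 exists.
Back-substitute for the Bézout coefficients:
1 = 17 − 4·4
1 = −4·55 + 13·17
1 = 13·72 − 17·55
1 = −17·199 + 47·72
So 72·(47) ≡ 1 (mod 199), giving 72⁻¹ ≡ 47.
x ≡ 72⁻¹·68 ≡ 47·68 ≡ 12 (mod 199).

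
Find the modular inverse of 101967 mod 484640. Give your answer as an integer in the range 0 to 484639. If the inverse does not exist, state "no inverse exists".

471983

gcd(484640, 101967) by repeated division:
484640 = 4*101967 + 76772
101967 = 1*76772 + 25195
76772 = 3*25195 + 1187
25195 = 21*1187 + 268
1187 = 4*268 + 115
268 = 2*115 + 38
115 = 3*38 + 1
38 = 38*1 + 0
gcd = 1, so the inverse exists. Back-substitute:
1 = 115 − 3·38
1 = −3·268 + 7·115
1 = 7·1187 − 31·268
1 = −31·25195 + 658·1187
1 = 658·76772 − 2005·25195
1 = −2005·101967 + 2663·76772
1 = 2663·484640 − 12657·101967
Hence 101967⁻¹ ≡ -12657 ≡ 471983 (mod 484640).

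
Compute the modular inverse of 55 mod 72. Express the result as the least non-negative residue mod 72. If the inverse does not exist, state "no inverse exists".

Extended Euclidean algorithm:
72 = 1·55 + 17
55 = 3·17 + 4
17 = 4·4 + 1
4 = 4·1 + 0
Since gcd(55, 72) = 1, back-substitute to write 1 as a combination:
1 = 17 − 4·4
1 = −4·55 + 13·17
1 = 13·72 − 17·55
Thus 55·(-17) ≡ 1 (mod 72); reducing, -17 mod 72 = 55.

55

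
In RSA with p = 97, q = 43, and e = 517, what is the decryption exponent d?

1357

φ(n) = (p−1)(q−1) = 96·42 = 4032.
Need d with 517·d ≡ 1 (mod 4032). Apply the extended Euclidean algorithm:
4032 = 7×517 + 413
517 = 1×413 + 104
413 = 3×104 + 101
104 = 1×101 + 3
101 = 33×3 + 2
3 = 1×2 + 1
2 = 2×1 + 0
Back-substitute:
1 = 3 − 2
1 = −101 + 34·3
1 = 34·104 − 35·101
1 = −35·413 + 139·104
1 = 139·517 − 174·413
1 = −174·4032 + 1357·517
So 517·1357 ≡ 1 (mod 4032), hence d = 1357.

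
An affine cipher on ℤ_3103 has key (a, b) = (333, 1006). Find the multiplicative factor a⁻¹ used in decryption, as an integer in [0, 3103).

Run Euclid on (3103, 333):
3103 = 9·333 + 106
333 = 3·106 + 15
106 = 7·15 + 1
15 = 15·1 + 0
gcd = 1, so the inverse exists. Back-substitute:
1 = 106 − 7·15
1 = −7·333 + 22·106
1 = 22·3103 − 205·333
Hence 333⁻¹ ≡ -205 ≡ 2898 (mod 3103).

2898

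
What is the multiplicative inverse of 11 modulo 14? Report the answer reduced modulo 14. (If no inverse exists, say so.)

Apply the Euclidean algorithm to 14 and 11:
14 = 1·11 + 3
11 = 3·3 + 2
3 = 1·2 + 1
2 = 2·1 + 0
The gcd is 1. Working backward:
1 = 3 − 2
1 = −11 + 4·3
1 = 4·14 − 5·11
Hence 11⁻¹ ≡ -5 ≡ 9 (mod 14).

9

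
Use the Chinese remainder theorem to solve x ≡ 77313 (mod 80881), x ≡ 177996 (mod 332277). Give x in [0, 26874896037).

Write x = 77313 + 80881·k. Then 80881·k ≡ 177996 − 77313 ≡ 100683 (mod 332277).
Need 80881⁻¹ mod 332277. Extended Euclid on (332277, 80881):
332277 = 4×80881 + 8753
80881 = 9×8753 + 2104
8753 = 4×2104 + 337
2104 = 6×337 + 82
337 = 4×82 + 9
82 = 9×9 + 1
9 = 9×1 + 0
Back-substitute:
1 = 82 − 9·9
1 = −9·337 + 37·82
1 = 37·2104 − 231·337
1 = −231·8753 + 961·2104
1 = 961·80881 − 8880·8753
1 = −8880·332277 + 36481·80881
80881⁻¹ ≡ 36481 (mod 332277), so k ≡ 36481·100683 ≡ 26565 (mod 332277).
x = 77313 + 80881·26565 = 2148681078.

2148681078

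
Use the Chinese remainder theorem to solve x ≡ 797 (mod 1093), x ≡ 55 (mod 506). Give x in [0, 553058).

188793

Write x = 797 + 1093·k. Then 1093·k ≡ 55 − 797 ≡ 270 (mod 506).
Need 1093⁻¹ mod 506. Extended Euclid on (506, 81):
506 = 6·81 + 20
81 = 4·20 + 1
20 = 20·1 + 0
Back-substitute:
1 = 81 − 4·20
1 = −4·506 + 25·81
1093⁻¹ ≡ 25 (mod 506), so k ≡ 25·270 ≡ 172 (mod 506).
x = 797 + 1093·172 = 188793.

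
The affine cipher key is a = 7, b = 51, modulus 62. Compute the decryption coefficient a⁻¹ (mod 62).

9

Extended Euclidean algorithm:
62 = 8*7 + 6
7 = 1*6 + 1
6 = 6*1 + 0
Since gcd(7, 62) = 1, back-substitute to write 1 as a combination:
1 = 7 − 6
1 = −62 + 9·7
So 7·9 ≡ 1 (mod 62).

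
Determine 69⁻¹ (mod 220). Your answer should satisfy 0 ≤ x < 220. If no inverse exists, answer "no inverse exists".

169

gcd(220, 69) by repeated division:
220 = 3×69 + 13
69 = 5×13 + 4
13 = 3×4 + 1
4 = 4×1 + 0
The gcd is 1. Working backward:
1 = 13 − 3·4
1 = −3·69 + 16·13
1 = 16·220 − 51·69
So 69·(-51) ≡ 1 (mod 220), and -51 ≡ 169 (mod 220).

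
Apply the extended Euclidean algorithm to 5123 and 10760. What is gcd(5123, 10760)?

Repeated division:
10760 = 2×5123 + 514
5123 = 9×514 + 497
514 = 1×497 + 17
497 = 29×17 + 4
17 = 4×4 + 1
4 = 4×1 + 0
gcd(5123, 10760) = 1.
Back-substituting:
1 = 17 − 4·4
1 = −4·497 + 117·17
1 = 117·514 − 121·497
1 = −121·5123 + 1206·514
1 = 1206·10760 − 2533·5123
So 1 = (1206)·10760 + (-2533)·5123.

1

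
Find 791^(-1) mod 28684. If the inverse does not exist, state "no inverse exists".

9791

Run Euclid on (28684, 791):
28684 = 36*791 + 208
791 = 3*208 + 167
208 = 1*167 + 41
167 = 4*41 + 3
41 = 13*3 + 2
3 = 1*2 + 1
2 = 2*1 + 0
gcd = 1, so the inverse exists. Back-substitute:
1 = 3 − 2
1 = −41 + 14·3
1 = 14·167 − 57·41
1 = −57·208 + 71·167
1 = 71·791 − 270·208
1 = −270·28684 + 9791·791
So 791·9791 ≡ 1 (mod 28684).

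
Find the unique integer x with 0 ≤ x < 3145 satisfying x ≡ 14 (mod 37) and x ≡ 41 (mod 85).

976

Write x = 14 + 37·k. Then 37·k ≡ 41 − 14 ≡ 27 (mod 85).
Need 37⁻¹ mod 85. Extended Euclid on (85, 37):
85 = 2*37 + 11
37 = 3*11 + 4
11 = 2*4 + 3
4 = 1*3 + 1
3 = 3*1 + 0
Back-substitute:
1 = 4 − 3
1 = −11 + 3·4
1 = 3·37 − 10·11
1 = −10·85 + 23·37
37⁻¹ ≡ 23 (mod 85), so k ≡ 23·27 ≡ 26 (mod 85).
x = 14 + 37·26 = 976.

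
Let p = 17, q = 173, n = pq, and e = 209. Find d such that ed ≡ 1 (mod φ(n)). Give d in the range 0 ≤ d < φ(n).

φ(n) = (p−1)(q−1) = 16·172 = 2752.
Need d with 209·d ≡ 1 (mod 2752). Apply the extended Euclidean algorithm:
2752 = 13*209 + 35
209 = 5*35 + 34
35 = 1*34 + 1
34 = 34*1 + 0
Back-substitute:
1 = 35 − 34
1 = −209 + 6·35
1 = 6·2752 − 79·209
So 209·(-79) ≡ 1 (mod 2752), hence d ≡ -79 ≡ 2673 (mod 2752).

2673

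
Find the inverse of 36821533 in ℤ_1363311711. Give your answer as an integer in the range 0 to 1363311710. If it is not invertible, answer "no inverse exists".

1004953489

Extended Euclidean algorithm:
1363311711 = 37*36821533 + 914990
36821533 = 40*914990 + 221933
914990 = 4*221933 + 27258
221933 = 8*27258 + 3869
27258 = 7*3869 + 175
3869 = 22*175 + 19
175 = 9*19 + 4
19 = 4*4 + 3
4 = 1*3 + 1
3 = 3*1 + 0
The gcd is 1. Working backward:
1 = 4 − 3
1 = −19 + 5·4
1 = 5·175 − 46·19
1 = −46·3869 + 1017·175
1 = 1017·27258 − 7165·3869
1 = −7165·221933 + 58337·27258
1 = 58337·914990 − 240513·221933
1 = −240513·36821533 + 9678857·914990
1 = 9678857·1363311711 − 358358222·36821533
So 36821533·(-358358222) ≡ 1 (mod 1363311711), and -358358222 ≡ 1004953489 (mod 1363311711).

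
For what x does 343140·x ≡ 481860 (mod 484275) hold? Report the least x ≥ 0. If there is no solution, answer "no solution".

First find gcd(343140, 484275):
484275 = 1×343140 + 141135
343140 = 2×141135 + 60870
141135 = 2×60870 + 19395
60870 = 3×19395 + 2685
19395 = 7×2685 + 600
2685 = 4×600 + 285
600 = 2×285 + 30
285 = 9×30 + 15
30 = 2×15 + 0
gcd = 15 and 15 | 481860, so solutions exist. Divide through by 15: 22876x ≡ 32124 (mod 32285).
Now find 22876⁻¹ mod 32285:
32285 = 1·22876 + 9409
22876 = 2·9409 + 4058
9409 = 2·4058 + 1293
4058 = 3·1293 + 179
1293 = 7·179 + 40
179 = 4·40 + 19
40 = 2·19 + 2
19 = 9·2 + 1
2 = 2·1 + 0
Back-substitute:
1 = 19 − 9·2
1 = −9·40 + 19·19
1 = 19·179 − 85·40
1 = −85·1293 + 614·179
1 = 614·4058 − 1927·1293
1 = −1927·9409 + 4468·4058
1 = 4468·22876 − 10863·9409
1 = −10863·32285 + 15331·22876
So 22876⁻¹ ≡ 15331 (mod 32285).
Then x ≡ 15331·32124 ≡ 17654 (mod 32285); the smallest non-negative solution is x = 17654.

17654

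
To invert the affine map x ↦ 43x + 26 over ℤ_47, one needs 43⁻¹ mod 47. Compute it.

gcd(47, 43) by repeated division:
47 = 1*43 + 4
43 = 10*4 + 3
4 = 1*3 + 1
3 = 3*1 + 0
Since gcd(43, 47) = 1, back-substitute to write 1 as a combination:
1 = 4 − 3
1 = −43 + 11·4
1 = 11·47 − 12·43
Thus 43·(-12) ≡ 1 (mod 47); reducing, -12 mod 47 = 35.

35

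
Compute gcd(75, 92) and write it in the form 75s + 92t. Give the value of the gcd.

1

Apply Euclid's algorithm to 92 and 75:
92 = 1*75 + 17
75 = 4*17 + 7
17 = 2*7 + 3
7 = 2*3 + 1
3 = 3*1 + 0
gcd(75, 92) = 1.
Express as a combination:
1 = 7 − 2·3
1 = −2·17 + 5·7
1 = 5·75 − 22·17
1 = −22·92 + 27·75
So 1 = (-22)·92 + (27)·75.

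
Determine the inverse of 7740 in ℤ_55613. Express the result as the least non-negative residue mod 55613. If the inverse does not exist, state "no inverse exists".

Apply the Euclidean algorithm to 55613 and 7740:
55613 = 7×7740 + 1433
7740 = 5×1433 + 575
1433 = 2×575 + 283
575 = 2×283 + 9
283 = 31×9 + 4
9 = 2×4 + 1
4 = 4×1 + 0
gcd = 1, so the inverse exists. Back-substitute:
1 = 9 − 2·4
1 = −2·283 + 63·9
1 = 63·575 − 128·283
1 = −128·1433 + 319·575
1 = 319·7740 − 1723·1433
1 = −1723·55613 + 12380·7740
So 7740·12380 ≡ 1 (mod 55613).

12380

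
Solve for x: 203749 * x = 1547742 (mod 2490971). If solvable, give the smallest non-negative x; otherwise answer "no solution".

First find gcd(203749, 2490971):
2490971 = 12×203749 + 45983
203749 = 4×45983 + 19817
45983 = 2×19817 + 6349
19817 = 3×6349 + 770
6349 = 8×770 + 189
770 = 4×189 + 14
189 = 13×14 + 7
14 = 2×7 + 0
gcd = 7 and 7 | 1547742, so solutions exist. Divide through by 7: 29107x ≡ 221106 (mod 355853).
Now find 29107⁻¹ mod 355853:
355853 = 12×29107 + 6569
29107 = 4×6569 + 2831
6569 = 2×2831 + 907
2831 = 3×907 + 110
907 = 8×110 + 27
110 = 4×27 + 2
27 = 13×2 + 1
2 = 2×1 + 0
Back-substitute:
1 = 27 − 13·2
1 = −13·110 + 53·27
1 = 53·907 − 437·110
1 = −437·2831 + 1364·907
1 = 1364·6569 − 3165·2831
1 = −3165·29107 + 14024·6569
1 = 14024·355853 − 171453·29107
So 29107·(-171453) ≡ 1 (mod 355853), i.e. 29107⁻¹ ≡ 184400.
Then x ≡ 184400·221106 ≡ 88925 (mod 355853); the smallest non-negative solution is x = 88925.

88925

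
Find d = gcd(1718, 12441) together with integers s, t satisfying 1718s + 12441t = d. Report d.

1

Repeated division:
12441 = 7·1718 + 415
1718 = 4·415 + 58
415 = 7·58 + 9
58 = 6·9 + 4
9 = 2·4 + 1
4 = 4·1 + 0
gcd(1718, 12441) = 1.
Express as a combination:
1 = 9 − 2·4
1 = −2·58 + 13·9
1 = 13·415 − 93·58
1 = −93·1718 + 385·415
1 = 385·12441 − 2788·1718
So 1 = (385)·12441 + (-2788)·1718.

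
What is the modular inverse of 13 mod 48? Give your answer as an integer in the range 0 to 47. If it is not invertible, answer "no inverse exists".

Extended Euclidean algorithm:
48 = 3*13 + 9
13 = 1*9 + 4
9 = 2*4 + 1
4 = 4*1 + 0
gcd = 1, so the inverse exists. Back-substitute:
1 = 9 − 2·4
1 = −2·13 + 3·9
1 = 3·48 − 11·13
So 13·(-11) ≡ 1 (mod 48), and -11 ≡ 37 (mod 48).

37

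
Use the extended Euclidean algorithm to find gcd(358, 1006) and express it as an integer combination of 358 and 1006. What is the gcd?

Apply Euclid's algorithm to 1006 and 358:
1006 = 2·358 + 290
358 = 1·290 + 68
290 = 4·68 + 18
68 = 3·18 + 14
18 = 1·14 + 4
14 = 3·4 + 2
4 = 2·2 + 0
gcd(358, 1006) = 2.
Back-substituting:
2 = 14 − 3·4
2 = −3·18 + 4·14
2 = 4·68 − 15·18
2 = −15·290 + 64·68
2 = 64·358 − 79·290
2 = −79·1006 + 222·358
So 2 = (-79)·1006 + (222)·358.

2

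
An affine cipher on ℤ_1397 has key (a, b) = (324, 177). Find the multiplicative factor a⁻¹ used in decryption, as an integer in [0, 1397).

Apply the Euclidean algorithm to 1397 and 324:
1397 = 4·324 + 101
324 = 3·101 + 21
101 = 4·21 + 17
21 = 1·17 + 4
17 = 4·4 + 1
4 = 4·1 + 0
Since gcd(324, 1397) = 1, back-substitute to write 1 as a combination:
1 = 17 − 4·4
1 = −4·21 + 5·17
1 = 5·101 − 24·21
1 = −24·324 + 77·101
1 = 77·1397 − 332·324
Thus 324·(-332) ≡ 1 (mod 1397); reducing, -332 mod 1397 = 1065.

1065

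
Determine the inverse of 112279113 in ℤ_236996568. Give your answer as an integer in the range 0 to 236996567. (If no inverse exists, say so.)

no inverse exists

Compute gcd(112279113, 236996568):
236996568 = 2*112279113 + 12438342
112279113 = 9*12438342 + 334035
12438342 = 37*334035 + 79047
334035 = 4*79047 + 17847
79047 = 4*17847 + 7659
17847 = 2*7659 + 2529
7659 = 3*2529 + 72
2529 = 35*72 + 9
72 = 8*9 + 0
Since gcd = 9 > 1, 112279113 is not a unit mod 236996568.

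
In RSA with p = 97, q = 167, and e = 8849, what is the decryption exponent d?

φ(n) = (p−1)(q−1) = 96·166 = 15936.
Need d with 8849·d ≡ 1 (mod 15936). Apply the extended Euclidean algorithm:
15936 = 1·8849 + 7087
8849 = 1·7087 + 1762
7087 = 4·1762 + 39
1762 = 45·39 + 7
39 = 5·7 + 4
7 = 1·4 + 3
4 = 1·3 + 1
3 = 3·1 + 0
Back-substitute:
1 = 4 − 3
1 = −7 + 2·4
1 = 2·39 − 11·7
1 = −11·1762 + 497·39
1 = 497·7087 − 1999·1762
1 = −1999·8849 + 2496·7087
1 = 2496·15936 − 4495·8849
So 8849·(-4495) ≡ 1 (mod 15936), hence d ≡ -4495 ≡ 11441 (mod 15936).

11441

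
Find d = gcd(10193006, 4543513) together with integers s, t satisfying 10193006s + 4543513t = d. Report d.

1

Repeated division:
10193006 = 2*4543513 + 1105980
4543513 = 4*1105980 + 119593
1105980 = 9*119593 + 29643
119593 = 4*29643 + 1021
29643 = 29*1021 + 34
1021 = 30*34 + 1
34 = 34*1 + 0
gcd(10193006, 4543513) = 1.
Back-substituting:
1 = 1021 − 30·34
1 = −30·29643 + 871·1021
1 = 871·119593 − 3514·29643
1 = −3514·1105980 + 32497·119593
1 = 32497·4543513 − 133502·1105980
1 = −133502·10193006 + 299501·4543513
So 1 = (-133502)·10193006 + (299501)·4543513.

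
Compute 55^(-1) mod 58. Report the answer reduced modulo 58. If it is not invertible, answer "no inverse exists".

gcd(58, 55) by repeated division:
58 = 1×55 + 3
55 = 18×3 + 1
3 = 3×1 + 0
Since gcd(55, 58) = 1, back-substitute to write 1 as a combination:
1 = 55 − 18·3
1 = −18·58 + 19·55
So 55·19 ≡ 1 (mod 58).

19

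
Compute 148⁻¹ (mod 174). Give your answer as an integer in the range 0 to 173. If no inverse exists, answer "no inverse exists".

Euclidean algorithm on 174, 148:
174 = 1·148 + 26
148 = 5·26 + 18
26 = 1·18 + 8
18 = 2·8 + 2
8 = 4·2 + 0
gcd(148, 174) = 2 ≠ 1, so 148 has no multiplicative inverse modulo 174.

no inverse exists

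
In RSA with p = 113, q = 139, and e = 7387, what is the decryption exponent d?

5779

φ(n) = (p−1)(q−1) = 112·138 = 15456.
Need d with 7387·d ≡ 1 (mod 15456). Apply the extended Euclidean algorithm:
15456 = 2*7387 + 682
7387 = 10*682 + 567
682 = 1*567 + 115
567 = 4*115 + 107
115 = 1*107 + 8
107 = 13*8 + 3
8 = 2*3 + 2
3 = 1*2 + 1
2 = 2*1 + 0
Back-substitute:
1 = 3 − 2
1 = −8 + 3·3
1 = 3·107 − 40·8
1 = −40·115 + 43·107
1 = 43·567 − 212·115
1 = −212·682 + 255·567
1 = 255·7387 − 2762·682
1 = −2762·15456 + 5779·7387
So 7387·5779 ≡ 1 (mod 15456), hence d = 5779.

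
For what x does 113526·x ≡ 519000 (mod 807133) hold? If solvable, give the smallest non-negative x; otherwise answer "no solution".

First find gcd(113526, 807133):
807133 = 7×113526 + 12451
113526 = 9×12451 + 1467
12451 = 8×1467 + 715
1467 = 2×715 + 37
715 = 19×37 + 12
37 = 3×12 + 1
12 = 12×1 + 0
gcd = 1, so a unique solution mod 807133 exists.
Back-substitute for the Bézout coefficients:
1 = 37 − 3·12
1 = −3·715 + 58·37
1 = 58·1467 − 119·715
1 = −119·12451 + 1010·1467
1 = 1010·113526 − 9209·12451
1 = −9209·807133 + 65473·113526
So 113526·(65473) ≡ 1 (mod 807133), giving 113526⁻¹ ≡ 65473.
x ≡ 113526⁻¹·519000 ≡ 65473·519000 ≡ 187700 (mod 807133).

187700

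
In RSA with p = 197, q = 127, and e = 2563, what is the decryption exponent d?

φ(n) = (p−1)(q−1) = 196·126 = 24696.
Need d with 2563·d ≡ 1 (mod 24696). Apply the extended Euclidean algorithm:
24696 = 9×2563 + 1629
2563 = 1×1629 + 934
1629 = 1×934 + 695
934 = 1×695 + 239
695 = 2×239 + 217
239 = 1×217 + 22
217 = 9×22 + 19
22 = 1×19 + 3
19 = 6×3 + 1
3 = 3×1 + 0
Back-substitute:
1 = 19 − 6·3
1 = −6·22 + 7·19
1 = 7·217 − 69·22
1 = −69·239 + 76·217
1 = 76·695 − 221·239
1 = −221·934 + 297·695
1 = 297·1629 − 518·934
1 = −518·2563 + 815·1629
1 = 815·24696 − 7853·2563
So 2563·(-7853) ≡ 1 (mod 24696), hence d ≡ -7853 ≡ 16843 (mod 24696).

16843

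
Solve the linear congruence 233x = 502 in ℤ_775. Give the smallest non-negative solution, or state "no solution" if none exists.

694

First find gcd(233, 775):
775 = 3·233 + 76
233 = 3·76 + 5
76 = 15·5 + 1
5 = 5·1 + 0
gcd = 1, so a unique solution mod 775 exists.
Back-substitute for the Bézout coefficients:
1 = 76 − 15·5
1 = −15·233 + 46·76
1 = 46·775 − 153·233
So 233·(-153) ≡ 1 (mod 775), giving 233⁻¹ ≡ 622.
x ≡ 233⁻¹·502 ≡ 622·502 ≡ 694 (mod 775).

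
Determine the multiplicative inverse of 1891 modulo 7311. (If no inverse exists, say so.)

2254

Extended Euclidean algorithm:
7311 = 3×1891 + 1638
1891 = 1×1638 + 253
1638 = 6×253 + 120
253 = 2×120 + 13
120 = 9×13 + 3
13 = 4×3 + 1
3 = 3×1 + 0
gcd = 1, so the inverse exists. Back-substitute:
1 = 13 − 4·3
1 = −4·120 + 37·13
1 = 37·253 − 78·120
1 = −78·1638 + 505·253
1 = 505·1891 − 583·1638
1 = −583·7311 + 2254·1891
So 1891·2254 ≡ 1 (mod 7311).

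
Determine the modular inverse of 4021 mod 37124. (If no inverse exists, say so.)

14929

gcd(37124, 4021) by repeated division:
37124 = 9*4021 + 935
4021 = 4*935 + 281
935 = 3*281 + 92
281 = 3*92 + 5
92 = 18*5 + 2
5 = 2*2 + 1
2 = 2*1 + 0
gcd = 1, so the inverse exists. Back-substitute:
1 = 5 − 2·2
1 = −2·92 + 37·5
1 = 37·281 − 113·92
1 = −113·935 + 376·281
1 = 376·4021 − 1617·935
1 = −1617·37124 + 14929·4021
So 4021·14929 ≡ 1 (mod 37124).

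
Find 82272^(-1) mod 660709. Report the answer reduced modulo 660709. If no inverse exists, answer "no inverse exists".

497162

gcd(660709, 82272) by repeated division:
660709 = 8·82272 + 2533
82272 = 32·2533 + 1216
2533 = 2·1216 + 101
1216 = 12·101 + 4
101 = 25·4 + 1
4 = 4·1 + 0
gcd = 1, so the inverse exists. Back-substitute:
1 = 101 − 25·4
1 = −25·1216 + 301·101
1 = 301·2533 − 627·1216
1 = −627·82272 + 20365·2533
1 = 20365·660709 − 163547·82272
Hence 82272⁻¹ ≡ -163547 ≡ 497162 (mod 660709).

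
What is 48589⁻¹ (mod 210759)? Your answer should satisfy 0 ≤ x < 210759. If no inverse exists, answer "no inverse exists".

97561

Run Euclid on (210759, 48589):
210759 = 4*48589 + 16403
48589 = 2*16403 + 15783
16403 = 1*15783 + 620
15783 = 25*620 + 283
620 = 2*283 + 54
283 = 5*54 + 13
54 = 4*13 + 2
13 = 6*2 + 1
2 = 2*1 + 0
Since gcd(48589, 210759) = 1, back-substitute to write 1 as a combination:
1 = 13 − 6·2
1 = −6·54 + 25·13
1 = 25·283 − 131·54
1 = −131·620 + 287·283
1 = 287·15783 − 7306·620
1 = −7306·16403 + 7593·15783
1 = 7593·48589 − 22492·16403
1 = −22492·210759 + 97561·48589
So 48589·97561 ≡ 1 (mod 210759).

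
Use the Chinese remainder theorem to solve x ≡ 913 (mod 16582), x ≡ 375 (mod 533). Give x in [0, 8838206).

4793111

Write x = 913 + 16582·k. Then 16582·k ≡ 375 − 913 ≡ 528 (mod 533).
Need 16582⁻¹ mod 533. Extended Euclid on (533, 59):
533 = 9*59 + 2
59 = 29*2 + 1
2 = 2*1 + 0
Back-substitute:
1 = 59 − 29·2
1 = −29·533 + 262·59
16582⁻¹ ≡ 262 (mod 533), so k ≡ 262·528 ≡ 289 (mod 533).
x = 913 + 16582·289 = 4793111.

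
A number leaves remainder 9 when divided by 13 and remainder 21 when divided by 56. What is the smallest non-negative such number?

581

Write x = 9 + 13·k. Then 13·k ≡ 21 − 9 ≡ 12 (mod 56).
Need 13⁻¹ mod 56. Extended Euclid on (56, 13):
56 = 4·13 + 4
13 = 3·4 + 1
4 = 4·1 + 0
Back-substitute:
1 = 13 − 3·4
1 = −3·56 + 13·13
13⁻¹ ≡ 13 (mod 56), so k ≡ 13·12 ≡ 44 (mod 56).
x = 9 + 13·44 = 581.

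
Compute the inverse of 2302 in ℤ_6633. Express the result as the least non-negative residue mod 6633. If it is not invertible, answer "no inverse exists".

3766

Run Euclid on (6633, 2302):
6633 = 2×2302 + 2029
2302 = 1×2029 + 273
2029 = 7×273 + 118
273 = 2×118 + 37
118 = 3×37 + 7
37 = 5×7 + 2
7 = 3×2 + 1
2 = 2×1 + 0
The gcd is 1. Working backward:
1 = 7 − 3·2
1 = −3·37 + 16·7
1 = 16·118 − 51·37
1 = −51·273 + 118·118
1 = 118·2029 − 877·273
1 = −877·2302 + 995·2029
1 = 995·6633 − 2867·2302
Thus 2302·(-2867) ≡ 1 (mod 6633); reducing, -2867 mod 6633 = 3766.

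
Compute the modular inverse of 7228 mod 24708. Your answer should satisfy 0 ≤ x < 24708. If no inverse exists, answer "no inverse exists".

no inverse exists

Compute gcd(7228, 24708):
24708 = 3*7228 + 3024
7228 = 2*3024 + 1180
3024 = 2*1180 + 664
1180 = 1*664 + 516
664 = 1*516 + 148
516 = 3*148 + 72
148 = 2*72 + 4
72 = 18*4 + 0
The gcd is 4, not 1, hence no inverse exists.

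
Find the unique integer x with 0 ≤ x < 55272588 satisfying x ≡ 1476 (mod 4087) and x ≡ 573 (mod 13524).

Write x = 1476 + 4087·k. Then 4087·k ≡ 573 − 1476 ≡ 12621 (mod 13524).
Need 4087⁻¹ mod 13524. Extended Euclid on (13524, 4087):
13524 = 3×4087 + 1263
4087 = 3×1263 + 298
1263 = 4×298 + 71
298 = 4×71 + 14
71 = 5×14 + 1
14 = 14×1 + 0
Back-substitute:
1 = 71 − 5·14
1 = −5·298 + 21·71
1 = 21·1263 − 89·298
1 = −89·4087 + 288·1263
1 = 288·13524 − 953·4087
4087⁻¹ ≡ 12571 (mod 13524), so k ≡ 12571·12621 ≡ 8547 (mod 13524).
x = 1476 + 4087·8547 = 34933065.

34933065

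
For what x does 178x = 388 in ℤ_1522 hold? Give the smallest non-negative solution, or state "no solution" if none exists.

310

First find gcd(178, 1522):
1522 = 8×178 + 98
178 = 1×98 + 80
98 = 1×80 + 18
80 = 4×18 + 8
18 = 2×8 + 2
8 = 4×2 + 0
gcd = 2 and 2 | 388, so solutions exist. Divide through by 2: 89x ≡ 194 (mod 761).
Now find 89⁻¹ mod 761:
761 = 8·89 + 49
89 = 1·49 + 40
49 = 1·40 + 9
40 = 4·9 + 4
9 = 2·4 + 1
4 = 4·1 + 0
Back-substitute:
1 = 9 − 2·4
1 = −2·40 + 9·9
1 = 9·49 − 11·40
1 = −11·89 + 20·49
1 = 20·761 − 171·89
So 89·(-171) ≡ 1 (mod 761), i.e. 89⁻¹ ≡ 590.
Then x ≡ 590·194 ≡ 310 (mod 761); the smallest non-negative solution is x = 310.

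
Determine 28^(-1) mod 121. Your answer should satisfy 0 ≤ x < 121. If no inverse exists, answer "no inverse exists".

13

Apply the Euclidean algorithm to 121 and 28:
121 = 4×28 + 9
28 = 3×9 + 1
9 = 9×1 + 0
Since gcd(28, 121) = 1, back-substitute to write 1 as a combination:
1 = 28 − 3·9
1 = −3·121 + 13·28
So 28·13 ≡ 1 (mod 121).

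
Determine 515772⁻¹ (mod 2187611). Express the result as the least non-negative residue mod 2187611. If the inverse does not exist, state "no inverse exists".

951883

Apply the Euclidean algorithm to 2187611 and 515772:
2187611 = 4×515772 + 124523
515772 = 4×124523 + 17680
124523 = 7×17680 + 763
17680 = 23×763 + 131
763 = 5×131 + 108
131 = 1×108 + 23
108 = 4×23 + 16
23 = 1×16 + 7
16 = 2×7 + 2
7 = 3×2 + 1
2 = 2×1 + 0
Since gcd(515772, 2187611) = 1, back-substitute to write 1 as a combination:
1 = 7 − 3·2
1 = −3·16 + 7·7
1 = 7·23 − 10·16
1 = −10·108 + 47·23
1 = 47·131 − 57·108
1 = −57·763 + 332·131
1 = 332·17680 − 7693·763
1 = −7693·124523 + 54183·17680
1 = 54183·515772 − 224425·124523
1 = −224425·2187611 + 951883·515772
So 515772·951883 ≡ 1 (mod 2187611).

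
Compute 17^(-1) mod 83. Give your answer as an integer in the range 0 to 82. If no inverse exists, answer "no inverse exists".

gcd(83, 17) by repeated division:
83 = 4*17 + 15
17 = 1*15 + 2
15 = 7*2 + 1
2 = 2*1 + 0
Since gcd(17, 83) = 1, back-substitute to write 1 as a combination:
1 = 15 − 7·2
1 = −7·17 + 8·15
1 = 8·83 − 39·17
Hence 17⁻¹ ≡ -39 ≡ 44 (mod 83).

44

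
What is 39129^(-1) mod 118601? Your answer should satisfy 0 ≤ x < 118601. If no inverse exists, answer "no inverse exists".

gcd(118601, 39129) by repeated division:
118601 = 3×39129 + 1214
39129 = 32×1214 + 281
1214 = 4×281 + 90
281 = 3×90 + 11
90 = 8×11 + 2
11 = 5×2 + 1
2 = 2×1 + 0
The gcd is 1. Working backward:
1 = 11 − 5·2
1 = −5·90 + 41·11
1 = 41·281 − 128·90
1 = −128·1214 + 553·281
1 = 553·39129 − 17824·1214
1 = −17824·118601 + 54025·39129
So 39129·54025 ≡ 1 (mod 118601).

54025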